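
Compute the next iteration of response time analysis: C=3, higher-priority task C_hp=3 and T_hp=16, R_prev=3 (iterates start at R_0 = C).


R_next = C + ceil(R_prev / T_hp) * C_hp
ceil(3 / 16) = ceil(0.1875) = 1
Interference = 1 * 3 = 3
R_next = 3 + 3 = 6

6


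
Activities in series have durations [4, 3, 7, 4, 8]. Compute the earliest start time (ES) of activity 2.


Activity 2 starts after activities 1 through 1 complete.
Predecessor durations: [4]
ES = 4 = 4

4


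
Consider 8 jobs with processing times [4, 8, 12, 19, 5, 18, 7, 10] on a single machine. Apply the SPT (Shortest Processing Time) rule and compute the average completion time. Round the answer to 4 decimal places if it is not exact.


Sort jobs by processing time (SPT order): [4, 5, 7, 8, 10, 12, 18, 19]
Compute completion times sequentially:
  Job 1: processing = 4, completes at 4
  Job 2: processing = 5, completes at 9
  Job 3: processing = 7, completes at 16
  Job 4: processing = 8, completes at 24
  Job 5: processing = 10, completes at 34
  Job 6: processing = 12, completes at 46
  Job 7: processing = 18, completes at 64
  Job 8: processing = 19, completes at 83
Sum of completion times = 280
Average completion time = 280/8 = 35.0

35.0


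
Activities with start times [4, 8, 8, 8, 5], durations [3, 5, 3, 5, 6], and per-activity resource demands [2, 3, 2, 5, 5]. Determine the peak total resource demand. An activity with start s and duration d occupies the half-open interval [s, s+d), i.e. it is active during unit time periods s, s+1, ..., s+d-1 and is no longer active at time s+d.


Each activity i is active on [start_i, start_i + duration_i).
Compute total resource usage per time slot:
  t=0: active resources = [], total = 0
  t=1: active resources = [], total = 0
  t=2: active resources = [], total = 0
  t=3: active resources = [], total = 0
  t=4: active resources = [2], total = 2
  t=5: active resources = [2, 5], total = 7
  t=6: active resources = [2, 5], total = 7
  t=7: active resources = [5], total = 5
  t=8: active resources = [3, 2, 5, 5], total = 15
  t=9: active resources = [3, 2, 5, 5], total = 15
  t=10: active resources = [3, 2, 5, 5], total = 15
  t=11: active resources = [3, 5], total = 8
  t=12: active resources = [3, 5], total = 8
Peak resource demand = 15

15


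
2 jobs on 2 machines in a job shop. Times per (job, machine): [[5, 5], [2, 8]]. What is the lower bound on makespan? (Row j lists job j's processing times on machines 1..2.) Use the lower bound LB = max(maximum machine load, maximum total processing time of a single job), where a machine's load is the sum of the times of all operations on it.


Machine loads:
  Machine 1: 5 + 2 = 7
  Machine 2: 5 + 8 = 13
Max machine load = 13
Job totals:
  Job 1: 10
  Job 2: 10
Max job total = 10
Lower bound = max(13, 10) = 13

13


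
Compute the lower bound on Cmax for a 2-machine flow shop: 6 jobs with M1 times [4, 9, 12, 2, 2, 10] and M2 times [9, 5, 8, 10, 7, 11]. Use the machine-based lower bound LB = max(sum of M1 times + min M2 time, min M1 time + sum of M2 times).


LB1 = sum(M1 times) + min(M2 times) = 39 + 5 = 44
LB2 = min(M1 times) + sum(M2 times) = 2 + 50 = 52
Lower bound = max(LB1, LB2) = max(44, 52) = 52

52


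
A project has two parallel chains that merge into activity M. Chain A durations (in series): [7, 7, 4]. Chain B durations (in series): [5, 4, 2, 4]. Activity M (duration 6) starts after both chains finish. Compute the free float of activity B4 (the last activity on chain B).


ES(B4) = sum of predecessors on chain B = 11
EF(B4) = ES + duration = 11 + 4 = 15
Successor of B4 is M. ES(M) = max(sum(A), sum(B)) = max(18, 15) = 18
Free float = ES(successor) - EF(current) = 18 - 15 = 3

3


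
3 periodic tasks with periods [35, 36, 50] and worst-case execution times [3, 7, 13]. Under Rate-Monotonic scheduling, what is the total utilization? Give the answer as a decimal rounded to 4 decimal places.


Compute individual utilizations (exact fractions):
  Task 1: C/T = 3/35 (approx. 0.0857)
  Task 2: C/T = 7/36 (approx. 0.1944)
  Task 3: C/T = 13/50 (approx. 0.26)
Total utilization U = 3/35 + 7/36 + 13/50 = 3403/6300
Rounded to 4 decimal places: U = 0.5402
RM (Liu & Layland) bound for 3 tasks = 0.779763; compare with U = 3403/6300 (approx. 0.540159)
U <= bound, so schedulable by RM sufficient condition.

0.5402


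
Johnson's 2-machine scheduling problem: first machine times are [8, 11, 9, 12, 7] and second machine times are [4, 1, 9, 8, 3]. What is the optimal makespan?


Apply Johnson's rule:
  Group 1 (a <= b): [(3, 9, 9)]
  Group 2 (a > b): [(4, 12, 8), (1, 8, 4), (5, 7, 3), (2, 11, 1)]
Optimal job order: [3, 4, 1, 5, 2]
Schedule:
  Job 3: M1 done at 9, M2 done at 18
  Job 4: M1 done at 21, M2 done at 29
  Job 1: M1 done at 29, M2 done at 33
  Job 5: M1 done at 36, M2 done at 39
  Job 2: M1 done at 47, M2 done at 48
Makespan = 48

48


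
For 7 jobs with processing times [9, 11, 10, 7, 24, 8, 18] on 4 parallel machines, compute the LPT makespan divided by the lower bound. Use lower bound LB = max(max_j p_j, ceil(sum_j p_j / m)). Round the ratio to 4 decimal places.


LPT order: [24, 18, 11, 10, 9, 8, 7]
Machine loads after assignment: [24, 25, 19, 19]
LPT makespan = 25
Lower bound = max(max_job, ceil(total/4)) = max(24, 22) = 24
Ratio = 25 / 24 = 1.0417

1.0417


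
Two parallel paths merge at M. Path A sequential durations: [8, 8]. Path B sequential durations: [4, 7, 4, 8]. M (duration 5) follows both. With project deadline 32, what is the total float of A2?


Forward pass: ES(A2) = sum of predecessors on chain A = 8
EF = ES + duration = 8 + 8 = 16
Backward pass: LF(M) = deadline = 32; LS(M) = 32 - 5 = 27
LF(A2) = LS(M) - sum(successors on chain A) = 27 - 0 = 27
LS = LF - duration = 27 - 8 = 19
Total float = LS - ES = 19 - 8 = 11

11


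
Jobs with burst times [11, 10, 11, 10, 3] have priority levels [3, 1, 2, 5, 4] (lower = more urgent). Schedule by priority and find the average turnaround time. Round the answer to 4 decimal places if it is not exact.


Sort by priority (ascending = highest first):
Order: [(1, 10), (2, 11), (3, 11), (4, 3), (5, 10)]
Completion times:
  Priority 1, burst=10, C=10
  Priority 2, burst=11, C=21
  Priority 3, burst=11, C=32
  Priority 4, burst=3, C=35
  Priority 5, burst=10, C=45
Average turnaround = 143/5 = 28.6

28.6


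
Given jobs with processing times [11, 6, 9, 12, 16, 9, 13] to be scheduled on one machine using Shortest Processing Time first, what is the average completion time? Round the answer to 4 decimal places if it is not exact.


Sort jobs by processing time (SPT order): [6, 9, 9, 11, 12, 13, 16]
Compute completion times sequentially:
  Job 1: processing = 6, completes at 6
  Job 2: processing = 9, completes at 15
  Job 3: processing = 9, completes at 24
  Job 4: processing = 11, completes at 35
  Job 5: processing = 12, completes at 47
  Job 6: processing = 13, completes at 60
  Job 7: processing = 16, completes at 76
Sum of completion times = 263
Average completion time = 263/7 = 37.5714

37.5714


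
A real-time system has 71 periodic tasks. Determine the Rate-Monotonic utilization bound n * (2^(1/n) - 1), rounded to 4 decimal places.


Compute 2^(1/71) = 1.0098104463
Subtract 1: 1.0098104463 - 1 = 0.0098104463
Multiply by n: 71 * 0.0098104463 = 0.6965416873
Round to 4 dp: 0.6965

0.6965


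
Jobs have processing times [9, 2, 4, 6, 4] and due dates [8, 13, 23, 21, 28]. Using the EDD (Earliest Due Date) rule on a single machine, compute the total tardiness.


Sort by due date (EDD order): [(9, 8), (2, 13), (6, 21), (4, 23), (4, 28)]
Compute completion times and tardiness:
  Job 1: p=9, d=8, C=9, tardiness=max(0,9-8)=1
  Job 2: p=2, d=13, C=11, tardiness=max(0,11-13)=0
  Job 3: p=6, d=21, C=17, tardiness=max(0,17-21)=0
  Job 4: p=4, d=23, C=21, tardiness=max(0,21-23)=0
  Job 5: p=4, d=28, C=25, tardiness=max(0,25-28)=0
Total tardiness = 1

1


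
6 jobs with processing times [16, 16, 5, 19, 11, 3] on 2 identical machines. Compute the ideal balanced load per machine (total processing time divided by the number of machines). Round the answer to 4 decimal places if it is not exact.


Total processing time = 16 + 16 + 5 + 19 + 11 + 3 = 70
Number of machines = 2
Ideal balanced load = 70 / 2 = 35.0

35.0


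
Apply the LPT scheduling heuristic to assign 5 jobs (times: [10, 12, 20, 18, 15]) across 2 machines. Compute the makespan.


Sort jobs in decreasing order (LPT): [20, 18, 15, 12, 10]
Assign each job to the least loaded machine:
  Machine 1: jobs [20, 12, 10], load = 42
  Machine 2: jobs [18, 15], load = 33
Makespan = max load = 42

42


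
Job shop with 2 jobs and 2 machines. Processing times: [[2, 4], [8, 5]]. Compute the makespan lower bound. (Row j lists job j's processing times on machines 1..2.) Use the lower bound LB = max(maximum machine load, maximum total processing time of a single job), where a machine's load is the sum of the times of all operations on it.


Machine loads:
  Machine 1: 2 + 8 = 10
  Machine 2: 4 + 5 = 9
Max machine load = 10
Job totals:
  Job 1: 6
  Job 2: 13
Max job total = 13
Lower bound = max(10, 13) = 13

13


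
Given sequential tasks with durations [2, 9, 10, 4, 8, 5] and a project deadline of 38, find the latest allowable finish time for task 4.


LF(activity 4) = deadline - sum of successor durations
Successors: activities 5 through 6 with durations [8, 5]
Sum of successor durations = 13
LF = 38 - 13 = 25

25


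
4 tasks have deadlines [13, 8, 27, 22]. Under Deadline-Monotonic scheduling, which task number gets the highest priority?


Sort tasks by relative deadline (ascending):
  Task 2: deadline = 8
  Task 1: deadline = 13
  Task 4: deadline = 22
  Task 3: deadline = 27
Priority order (highest first): [2, 1, 4, 3]
Highest priority task = 2

2


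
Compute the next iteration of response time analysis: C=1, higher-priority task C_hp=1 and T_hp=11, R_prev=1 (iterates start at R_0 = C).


R_next = C + ceil(R_prev / T_hp) * C_hp
ceil(1 / 11) = ceil(0.0909) = 1
Interference = 1 * 1 = 1
R_next = 1 + 1 = 2

2


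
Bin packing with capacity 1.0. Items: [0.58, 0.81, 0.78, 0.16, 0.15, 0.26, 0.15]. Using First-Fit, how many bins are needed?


Place items sequentially using First-Fit:
  Item 0.58 -> new Bin 1
  Item 0.81 -> new Bin 2
  Item 0.78 -> new Bin 3
  Item 0.16 -> Bin 1 (now 0.74)
  Item 0.15 -> Bin 1 (now 0.89)
  Item 0.26 -> new Bin 4
  Item 0.15 -> Bin 2 (now 0.96)
Total bins used = 4

4


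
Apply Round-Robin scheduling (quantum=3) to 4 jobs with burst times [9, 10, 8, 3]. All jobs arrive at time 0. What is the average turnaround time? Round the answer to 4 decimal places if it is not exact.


Time quantum = 3
Execution trace:
  J1 runs 3 units, time = 3
  J2 runs 3 units, time = 6
  J3 runs 3 units, time = 9
  J4 runs 3 units, time = 12
  J1 runs 3 units, time = 15
  J2 runs 3 units, time = 18
  J3 runs 3 units, time = 21
  J1 runs 3 units, time = 24
  J2 runs 3 units, time = 27
  J3 runs 2 units, time = 29
  J2 runs 1 units, time = 30
Finish times: [24, 30, 29, 12]
Average turnaround = 95/4 = 23.75

23.75


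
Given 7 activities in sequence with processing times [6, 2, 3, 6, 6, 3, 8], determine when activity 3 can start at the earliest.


Activity 3 starts after activities 1 through 2 complete.
Predecessor durations: [6, 2]
ES = 6 + 2 = 8

8


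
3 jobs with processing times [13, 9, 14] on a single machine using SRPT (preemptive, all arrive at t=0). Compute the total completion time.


Since all jobs arrive at t=0, SRPT equals SPT ordering.
SPT order: [9, 13, 14]
Completion times:
  Job 1: p=9, C=9
  Job 2: p=13, C=22
  Job 3: p=14, C=36
Total completion time = 9 + 22 + 36 = 67

67


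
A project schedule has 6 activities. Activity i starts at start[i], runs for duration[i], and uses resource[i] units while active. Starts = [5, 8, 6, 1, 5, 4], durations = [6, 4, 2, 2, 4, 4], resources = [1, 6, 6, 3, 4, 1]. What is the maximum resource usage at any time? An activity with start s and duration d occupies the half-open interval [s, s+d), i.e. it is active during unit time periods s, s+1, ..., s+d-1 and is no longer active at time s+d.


Each activity i is active on [start_i, start_i + duration_i).
Compute total resource usage per time slot:
  t=0: active resources = [], total = 0
  t=1: active resources = [3], total = 3
  t=2: active resources = [3], total = 3
  t=3: active resources = [], total = 0
  t=4: active resources = [1], total = 1
  t=5: active resources = [1, 4, 1], total = 6
  t=6: active resources = [1, 6, 4, 1], total = 12
  t=7: active resources = [1, 6, 4, 1], total = 12
  t=8: active resources = [1, 6, 4], total = 11
  t=9: active resources = [1, 6], total = 7
  t=10: active resources = [1, 6], total = 7
  t=11: active resources = [6], total = 6
Peak resource demand = 12

12


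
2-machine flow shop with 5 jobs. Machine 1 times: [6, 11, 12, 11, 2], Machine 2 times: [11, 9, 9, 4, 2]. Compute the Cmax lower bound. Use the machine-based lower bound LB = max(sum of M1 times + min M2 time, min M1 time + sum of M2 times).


LB1 = sum(M1 times) + min(M2 times) = 42 + 2 = 44
LB2 = min(M1 times) + sum(M2 times) = 2 + 35 = 37
Lower bound = max(LB1, LB2) = max(44, 37) = 44

44


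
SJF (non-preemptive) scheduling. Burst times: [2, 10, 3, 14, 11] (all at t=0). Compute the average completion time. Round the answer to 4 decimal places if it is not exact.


SJF order (ascending): [2, 3, 10, 11, 14]
Completion times:
  Job 1: burst=2, C=2
  Job 2: burst=3, C=5
  Job 3: burst=10, C=15
  Job 4: burst=11, C=26
  Job 5: burst=14, C=40
Average completion = 88/5 = 17.6

17.6


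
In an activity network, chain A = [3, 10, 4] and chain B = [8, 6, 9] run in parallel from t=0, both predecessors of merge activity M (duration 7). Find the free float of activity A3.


ES(A3) = sum of predecessors on chain A = 13
EF(A3) = ES + duration = 13 + 4 = 17
Successor of A3 is M. ES(M) = max(sum(A), sum(B)) = max(17, 23) = 23
Free float = ES(successor) - EF(current) = 23 - 17 = 6

6


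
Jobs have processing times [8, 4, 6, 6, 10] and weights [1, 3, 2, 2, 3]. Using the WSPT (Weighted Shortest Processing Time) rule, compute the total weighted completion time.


Compute p/w ratios and sort ascending (WSPT): [(4, 3), (6, 2), (6, 2), (10, 3), (8, 1)]
Compute weighted completion times:
  Job (p=4,w=3): C=4, w*C=3*4=12
  Job (p=6,w=2): C=10, w*C=2*10=20
  Job (p=6,w=2): C=16, w*C=2*16=32
  Job (p=10,w=3): C=26, w*C=3*26=78
  Job (p=8,w=1): C=34, w*C=1*34=34
Total weighted completion time = 176

176


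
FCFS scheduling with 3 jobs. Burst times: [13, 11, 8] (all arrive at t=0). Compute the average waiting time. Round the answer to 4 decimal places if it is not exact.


FCFS order (as given): [13, 11, 8]
Waiting times:
  Job 1: wait = 0
  Job 2: wait = 13
  Job 3: wait = 24
Sum of waiting times = 37
Average waiting time = 37/3 = 12.3333

12.3333


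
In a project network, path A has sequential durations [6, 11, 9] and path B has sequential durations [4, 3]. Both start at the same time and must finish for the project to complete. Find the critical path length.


Path A total = 6 + 11 + 9 = 26
Path B total = 4 + 3 = 7
Critical path = longest path = max(26, 7) = 26

26


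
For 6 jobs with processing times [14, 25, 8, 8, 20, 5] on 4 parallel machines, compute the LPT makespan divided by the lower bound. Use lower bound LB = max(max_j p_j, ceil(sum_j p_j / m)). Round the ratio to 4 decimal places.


LPT order: [25, 20, 14, 8, 8, 5]
Machine loads after assignment: [25, 20, 19, 16]
LPT makespan = 25
Lower bound = max(max_job, ceil(total/4)) = max(25, 20) = 25
Ratio = 25 / 25 = 1.0

1.0


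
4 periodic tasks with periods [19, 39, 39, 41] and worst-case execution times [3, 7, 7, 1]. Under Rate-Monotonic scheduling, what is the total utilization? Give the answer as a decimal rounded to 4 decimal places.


Compute individual utilizations (exact fractions):
  Task 1: C/T = 3/19 (approx. 0.1579)
  Task 2: C/T = 7/39 (approx. 0.1795)
  Task 3: C/T = 7/39 (approx. 0.1795)
  Task 4: C/T = 1/41 (approx. 0.0244)
Total utilization U = 3/19 + 7/39 + 7/39 + 1/41 = 16444/30381
Rounded to 4 decimal places: U = 0.5413
RM (Liu & Layland) bound for 4 tasks = 0.756828; compare with U = 16444/30381 (approx. 0.541259)
U <= bound, so schedulable by RM sufficient condition.

0.5413


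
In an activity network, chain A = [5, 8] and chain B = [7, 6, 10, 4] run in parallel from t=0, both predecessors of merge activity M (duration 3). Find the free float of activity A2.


ES(A2) = sum of predecessors on chain A = 5
EF(A2) = ES + duration = 5 + 8 = 13
Successor of A2 is M. ES(M) = max(sum(A), sum(B)) = max(13, 27) = 27
Free float = ES(successor) - EF(current) = 27 - 13 = 14

14


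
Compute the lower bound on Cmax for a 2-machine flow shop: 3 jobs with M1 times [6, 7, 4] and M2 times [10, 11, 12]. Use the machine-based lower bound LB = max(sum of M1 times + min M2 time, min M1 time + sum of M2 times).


LB1 = sum(M1 times) + min(M2 times) = 17 + 10 = 27
LB2 = min(M1 times) + sum(M2 times) = 4 + 33 = 37
Lower bound = max(LB1, LB2) = max(27, 37) = 37

37


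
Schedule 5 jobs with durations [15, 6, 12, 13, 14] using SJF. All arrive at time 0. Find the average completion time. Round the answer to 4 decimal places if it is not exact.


SJF order (ascending): [6, 12, 13, 14, 15]
Completion times:
  Job 1: burst=6, C=6
  Job 2: burst=12, C=18
  Job 3: burst=13, C=31
  Job 4: burst=14, C=45
  Job 5: burst=15, C=60
Average completion = 160/5 = 32.0

32.0


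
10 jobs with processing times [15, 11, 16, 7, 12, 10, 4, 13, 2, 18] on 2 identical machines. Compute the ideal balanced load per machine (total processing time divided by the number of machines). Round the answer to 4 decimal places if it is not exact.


Total processing time = 15 + 11 + 16 + 7 + 12 + 10 + 4 + 13 + 2 + 18 = 108
Number of machines = 2
Ideal balanced load = 108 / 2 = 54.0

54.0


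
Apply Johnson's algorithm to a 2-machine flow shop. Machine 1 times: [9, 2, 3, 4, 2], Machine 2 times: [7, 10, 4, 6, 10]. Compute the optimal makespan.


Apply Johnson's rule:
  Group 1 (a <= b): [(2, 2, 10), (5, 2, 10), (3, 3, 4), (4, 4, 6)]
  Group 2 (a > b): [(1, 9, 7)]
Optimal job order: [2, 5, 3, 4, 1]
Schedule:
  Job 2: M1 done at 2, M2 done at 12
  Job 5: M1 done at 4, M2 done at 22
  Job 3: M1 done at 7, M2 done at 26
  Job 4: M1 done at 11, M2 done at 32
  Job 1: M1 done at 20, M2 done at 39
Makespan = 39

39


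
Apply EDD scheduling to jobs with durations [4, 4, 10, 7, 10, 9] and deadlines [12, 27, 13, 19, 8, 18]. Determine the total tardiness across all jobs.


Sort by due date (EDD order): [(10, 8), (4, 12), (10, 13), (9, 18), (7, 19), (4, 27)]
Compute completion times and tardiness:
  Job 1: p=10, d=8, C=10, tardiness=max(0,10-8)=2
  Job 2: p=4, d=12, C=14, tardiness=max(0,14-12)=2
  Job 3: p=10, d=13, C=24, tardiness=max(0,24-13)=11
  Job 4: p=9, d=18, C=33, tardiness=max(0,33-18)=15
  Job 5: p=7, d=19, C=40, tardiness=max(0,40-19)=21
  Job 6: p=4, d=27, C=44, tardiness=max(0,44-27)=17
Total tardiness = 68

68


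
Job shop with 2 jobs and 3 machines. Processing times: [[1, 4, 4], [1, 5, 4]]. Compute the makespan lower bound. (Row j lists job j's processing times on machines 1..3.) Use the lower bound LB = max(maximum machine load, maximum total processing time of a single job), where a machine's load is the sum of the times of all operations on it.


Machine loads:
  Machine 1: 1 + 1 = 2
  Machine 2: 4 + 5 = 9
  Machine 3: 4 + 4 = 8
Max machine load = 9
Job totals:
  Job 1: 9
  Job 2: 10
Max job total = 10
Lower bound = max(9, 10) = 10

10


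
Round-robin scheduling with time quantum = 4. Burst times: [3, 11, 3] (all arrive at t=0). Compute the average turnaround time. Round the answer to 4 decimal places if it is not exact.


Time quantum = 4
Execution trace:
  J1 runs 3 units, time = 3
  J2 runs 4 units, time = 7
  J3 runs 3 units, time = 10
  J2 runs 4 units, time = 14
  J2 runs 3 units, time = 17
Finish times: [3, 17, 10]
Average turnaround = 30/3 = 10.0

10.0


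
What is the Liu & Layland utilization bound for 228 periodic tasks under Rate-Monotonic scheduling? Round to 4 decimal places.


Compute 2^(1/228) = 1.0030447451
Subtract 1: 1.0030447451 - 1 = 0.0030447451
Multiply by n: 228 * 0.0030447451 = 0.6942018828
Round to 4 dp: 0.6942

0.6942


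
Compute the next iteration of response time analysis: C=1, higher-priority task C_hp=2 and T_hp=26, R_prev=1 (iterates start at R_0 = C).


R_next = C + ceil(R_prev / T_hp) * C_hp
ceil(1 / 26) = ceil(0.0385) = 1
Interference = 1 * 2 = 2
R_next = 1 + 2 = 3

3


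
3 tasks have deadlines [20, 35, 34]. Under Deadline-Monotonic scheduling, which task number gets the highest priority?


Sort tasks by relative deadline (ascending):
  Task 1: deadline = 20
  Task 3: deadline = 34
  Task 2: deadline = 35
Priority order (highest first): [1, 3, 2]
Highest priority task = 1

1


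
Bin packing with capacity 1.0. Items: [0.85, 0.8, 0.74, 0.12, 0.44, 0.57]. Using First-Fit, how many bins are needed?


Place items sequentially using First-Fit:
  Item 0.85 -> new Bin 1
  Item 0.8 -> new Bin 2
  Item 0.74 -> new Bin 3
  Item 0.12 -> Bin 1 (now 0.97)
  Item 0.44 -> new Bin 4
  Item 0.57 -> new Bin 5
Total bins used = 5

5


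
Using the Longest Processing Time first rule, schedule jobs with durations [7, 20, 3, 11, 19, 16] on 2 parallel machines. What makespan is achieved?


Sort jobs in decreasing order (LPT): [20, 19, 16, 11, 7, 3]
Assign each job to the least loaded machine:
  Machine 1: jobs [20, 11, 7], load = 38
  Machine 2: jobs [19, 16, 3], load = 38
Makespan = max load = 38

38


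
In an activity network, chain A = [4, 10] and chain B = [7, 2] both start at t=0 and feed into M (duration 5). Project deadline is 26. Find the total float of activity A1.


Forward pass: ES(A1) = sum of predecessors on chain A = 0
EF = ES + duration = 0 + 4 = 4
Backward pass: LF(M) = deadline = 26; LS(M) = 26 - 5 = 21
LF(A1) = LS(M) - sum(successors on chain A) = 21 - 10 = 11
LS = LF - duration = 11 - 4 = 7
Total float = LS - ES = 7 - 0 = 7

7


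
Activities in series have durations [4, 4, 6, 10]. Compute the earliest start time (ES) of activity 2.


Activity 2 starts after activities 1 through 1 complete.
Predecessor durations: [4]
ES = 4 = 4

4


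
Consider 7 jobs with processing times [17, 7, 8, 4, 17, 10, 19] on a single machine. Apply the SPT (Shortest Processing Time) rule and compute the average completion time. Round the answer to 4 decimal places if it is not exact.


Sort jobs by processing time (SPT order): [4, 7, 8, 10, 17, 17, 19]
Compute completion times sequentially:
  Job 1: processing = 4, completes at 4
  Job 2: processing = 7, completes at 11
  Job 3: processing = 8, completes at 19
  Job 4: processing = 10, completes at 29
  Job 5: processing = 17, completes at 46
  Job 6: processing = 17, completes at 63
  Job 7: processing = 19, completes at 82
Sum of completion times = 254
Average completion time = 254/7 = 36.2857

36.2857


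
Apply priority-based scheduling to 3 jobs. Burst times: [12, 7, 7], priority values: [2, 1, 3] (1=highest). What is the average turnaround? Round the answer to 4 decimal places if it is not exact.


Sort by priority (ascending = highest first):
Order: [(1, 7), (2, 12), (3, 7)]
Completion times:
  Priority 1, burst=7, C=7
  Priority 2, burst=12, C=19
  Priority 3, burst=7, C=26
Average turnaround = 52/3 = 17.3333

17.3333


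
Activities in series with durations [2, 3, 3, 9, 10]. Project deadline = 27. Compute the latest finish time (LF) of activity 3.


LF(activity 3) = deadline - sum of successor durations
Successors: activities 4 through 5 with durations [9, 10]
Sum of successor durations = 19
LF = 27 - 19 = 8

8


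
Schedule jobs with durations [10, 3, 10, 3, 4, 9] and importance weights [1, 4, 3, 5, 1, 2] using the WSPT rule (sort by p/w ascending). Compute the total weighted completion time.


Compute p/w ratios and sort ascending (WSPT): [(3, 5), (3, 4), (10, 3), (4, 1), (9, 2), (10, 1)]
Compute weighted completion times:
  Job (p=3,w=5): C=3, w*C=5*3=15
  Job (p=3,w=4): C=6, w*C=4*6=24
  Job (p=10,w=3): C=16, w*C=3*16=48
  Job (p=4,w=1): C=20, w*C=1*20=20
  Job (p=9,w=2): C=29, w*C=2*29=58
  Job (p=10,w=1): C=39, w*C=1*39=39
Total weighted completion time = 204

204


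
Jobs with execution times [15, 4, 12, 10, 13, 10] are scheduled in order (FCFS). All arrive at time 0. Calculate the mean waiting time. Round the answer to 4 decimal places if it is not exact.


FCFS order (as given): [15, 4, 12, 10, 13, 10]
Waiting times:
  Job 1: wait = 0
  Job 2: wait = 15
  Job 3: wait = 19
  Job 4: wait = 31
  Job 5: wait = 41
  Job 6: wait = 54
Sum of waiting times = 160
Average waiting time = 160/6 = 26.6667

26.6667


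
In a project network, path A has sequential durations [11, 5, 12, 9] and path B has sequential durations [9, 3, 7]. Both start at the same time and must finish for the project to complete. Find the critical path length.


Path A total = 11 + 5 + 12 + 9 = 37
Path B total = 9 + 3 + 7 = 19
Critical path = longest path = max(37, 19) = 37

37


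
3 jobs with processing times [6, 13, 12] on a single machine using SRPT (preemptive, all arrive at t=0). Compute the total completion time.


Since all jobs arrive at t=0, SRPT equals SPT ordering.
SPT order: [6, 12, 13]
Completion times:
  Job 1: p=6, C=6
  Job 2: p=12, C=18
  Job 3: p=13, C=31
Total completion time = 6 + 18 + 31 = 55

55


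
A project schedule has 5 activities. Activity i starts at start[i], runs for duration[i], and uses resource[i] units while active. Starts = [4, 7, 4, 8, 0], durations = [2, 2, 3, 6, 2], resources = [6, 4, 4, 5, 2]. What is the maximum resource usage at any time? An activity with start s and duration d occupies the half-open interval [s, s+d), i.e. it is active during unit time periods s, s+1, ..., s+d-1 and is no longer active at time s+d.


Each activity i is active on [start_i, start_i + duration_i).
Compute total resource usage per time slot:
  t=0: active resources = [2], total = 2
  t=1: active resources = [2], total = 2
  t=2: active resources = [], total = 0
  t=3: active resources = [], total = 0
  t=4: active resources = [6, 4], total = 10
  t=5: active resources = [6, 4], total = 10
  t=6: active resources = [4], total = 4
  t=7: active resources = [4], total = 4
  t=8: active resources = [4, 5], total = 9
  t=9: active resources = [5], total = 5
  t=10: active resources = [5], total = 5
  t=11: active resources = [5], total = 5
  t=12: active resources = [5], total = 5
  t=13: active resources = [5], total = 5
Peak resource demand = 10

10


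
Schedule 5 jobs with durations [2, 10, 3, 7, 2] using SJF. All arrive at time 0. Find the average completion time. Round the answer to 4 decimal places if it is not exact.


SJF order (ascending): [2, 2, 3, 7, 10]
Completion times:
  Job 1: burst=2, C=2
  Job 2: burst=2, C=4
  Job 3: burst=3, C=7
  Job 4: burst=7, C=14
  Job 5: burst=10, C=24
Average completion = 51/5 = 10.2

10.2


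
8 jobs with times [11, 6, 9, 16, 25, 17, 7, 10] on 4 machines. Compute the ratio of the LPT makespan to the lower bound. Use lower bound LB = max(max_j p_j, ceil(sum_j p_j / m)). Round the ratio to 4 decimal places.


LPT order: [25, 17, 16, 11, 10, 9, 7, 6]
Machine loads after assignment: [25, 24, 25, 27]
LPT makespan = 27
Lower bound = max(max_job, ceil(total/4)) = max(25, 26) = 26
Ratio = 27 / 26 = 1.0385

1.0385


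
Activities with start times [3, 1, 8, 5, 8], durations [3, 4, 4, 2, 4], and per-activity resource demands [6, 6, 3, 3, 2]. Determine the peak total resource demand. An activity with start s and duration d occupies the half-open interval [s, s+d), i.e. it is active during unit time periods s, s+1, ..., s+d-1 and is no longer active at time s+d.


Each activity i is active on [start_i, start_i + duration_i).
Compute total resource usage per time slot:
  t=0: active resources = [], total = 0
  t=1: active resources = [6], total = 6
  t=2: active resources = [6], total = 6
  t=3: active resources = [6, 6], total = 12
  t=4: active resources = [6, 6], total = 12
  t=5: active resources = [6, 3], total = 9
  t=6: active resources = [3], total = 3
  t=7: active resources = [], total = 0
  t=8: active resources = [3, 2], total = 5
  t=9: active resources = [3, 2], total = 5
  t=10: active resources = [3, 2], total = 5
  t=11: active resources = [3, 2], total = 5
Peak resource demand = 12

12


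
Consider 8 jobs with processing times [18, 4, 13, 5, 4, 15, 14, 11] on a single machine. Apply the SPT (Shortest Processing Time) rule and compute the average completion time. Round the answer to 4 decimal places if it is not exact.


Sort jobs by processing time (SPT order): [4, 4, 5, 11, 13, 14, 15, 18]
Compute completion times sequentially:
  Job 1: processing = 4, completes at 4
  Job 2: processing = 4, completes at 8
  Job 3: processing = 5, completes at 13
  Job 4: processing = 11, completes at 24
  Job 5: processing = 13, completes at 37
  Job 6: processing = 14, completes at 51
  Job 7: processing = 15, completes at 66
  Job 8: processing = 18, completes at 84
Sum of completion times = 287
Average completion time = 287/8 = 35.875

35.875


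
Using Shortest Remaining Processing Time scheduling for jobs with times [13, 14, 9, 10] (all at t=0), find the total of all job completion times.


Since all jobs arrive at t=0, SRPT equals SPT ordering.
SPT order: [9, 10, 13, 14]
Completion times:
  Job 1: p=9, C=9
  Job 2: p=10, C=19
  Job 3: p=13, C=32
  Job 4: p=14, C=46
Total completion time = 9 + 19 + 32 + 46 = 106

106


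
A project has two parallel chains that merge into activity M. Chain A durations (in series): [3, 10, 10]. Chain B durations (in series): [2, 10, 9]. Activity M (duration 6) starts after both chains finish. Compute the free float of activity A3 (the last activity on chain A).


ES(A3) = sum of predecessors on chain A = 13
EF(A3) = ES + duration = 13 + 10 = 23
Successor of A3 is M. ES(M) = max(sum(A), sum(B)) = max(23, 21) = 23
Free float = ES(successor) - EF(current) = 23 - 23 = 0

0


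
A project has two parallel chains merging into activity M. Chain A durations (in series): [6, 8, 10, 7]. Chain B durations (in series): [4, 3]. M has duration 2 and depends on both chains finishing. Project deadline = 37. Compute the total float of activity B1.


Forward pass: ES(B1) = sum of predecessors on chain B = 0
EF = ES + duration = 0 + 4 = 4
Backward pass: LF(M) = deadline = 37; LS(M) = 37 - 2 = 35
LF(B1) = LS(M) - sum(successors on chain B) = 35 - 3 = 32
LS = LF - duration = 32 - 4 = 28
Total float = LS - ES = 28 - 0 = 28

28


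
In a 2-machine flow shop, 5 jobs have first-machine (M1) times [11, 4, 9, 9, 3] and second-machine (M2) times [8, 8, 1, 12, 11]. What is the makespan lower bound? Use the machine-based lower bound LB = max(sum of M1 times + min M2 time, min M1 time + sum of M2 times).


LB1 = sum(M1 times) + min(M2 times) = 36 + 1 = 37
LB2 = min(M1 times) + sum(M2 times) = 3 + 40 = 43
Lower bound = max(LB1, LB2) = max(37, 43) = 43

43


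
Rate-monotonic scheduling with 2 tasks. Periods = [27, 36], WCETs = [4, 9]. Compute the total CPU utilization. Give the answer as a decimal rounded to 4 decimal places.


Compute individual utilizations (exact fractions):
  Task 1: C/T = 4/27 (approx. 0.1481)
  Task 2: C/T = 9/36 = 1/4 (approx. 0.25)
Total utilization U = 4/27 + 1/4 = 43/108
Rounded to 4 decimal places: U = 0.3981
RM (Liu & Layland) bound for 2 tasks = 0.828427; compare with U = 43/108 (approx. 0.398148)
U <= bound, so schedulable by RM sufficient condition.

0.3981


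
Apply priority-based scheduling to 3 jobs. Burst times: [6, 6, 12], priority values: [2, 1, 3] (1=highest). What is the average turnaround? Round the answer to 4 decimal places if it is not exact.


Sort by priority (ascending = highest first):
Order: [(1, 6), (2, 6), (3, 12)]
Completion times:
  Priority 1, burst=6, C=6
  Priority 2, burst=6, C=12
  Priority 3, burst=12, C=24
Average turnaround = 42/3 = 14.0

14.0


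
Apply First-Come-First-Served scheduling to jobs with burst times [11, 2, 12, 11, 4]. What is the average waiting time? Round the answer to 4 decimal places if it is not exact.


FCFS order (as given): [11, 2, 12, 11, 4]
Waiting times:
  Job 1: wait = 0
  Job 2: wait = 11
  Job 3: wait = 13
  Job 4: wait = 25
  Job 5: wait = 36
Sum of waiting times = 85
Average waiting time = 85/5 = 17.0

17.0


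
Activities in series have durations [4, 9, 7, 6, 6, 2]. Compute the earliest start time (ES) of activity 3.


Activity 3 starts after activities 1 through 2 complete.
Predecessor durations: [4, 9]
ES = 4 + 9 = 13

13


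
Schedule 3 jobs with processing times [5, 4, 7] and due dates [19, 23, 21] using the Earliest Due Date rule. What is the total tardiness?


Sort by due date (EDD order): [(5, 19), (7, 21), (4, 23)]
Compute completion times and tardiness:
  Job 1: p=5, d=19, C=5, tardiness=max(0,5-19)=0
  Job 2: p=7, d=21, C=12, tardiness=max(0,12-21)=0
  Job 3: p=4, d=23, C=16, tardiness=max(0,16-23)=0
Total tardiness = 0

0


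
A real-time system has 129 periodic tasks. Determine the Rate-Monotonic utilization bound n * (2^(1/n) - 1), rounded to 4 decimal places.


Compute 2^(1/129) = 1.0053876957
Subtract 1: 1.0053876957 - 1 = 0.0053876957
Multiply by n: 129 * 0.0053876957 = 0.6950127453
Round to 4 dp: 0.6950

0.6950


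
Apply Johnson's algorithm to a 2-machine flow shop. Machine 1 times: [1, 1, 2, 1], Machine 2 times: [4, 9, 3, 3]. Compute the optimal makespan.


Apply Johnson's rule:
  Group 1 (a <= b): [(1, 1, 4), (2, 1, 9), (4, 1, 3), (3, 2, 3)]
  Group 2 (a > b): []
Optimal job order: [1, 2, 4, 3]
Schedule:
  Job 1: M1 done at 1, M2 done at 5
  Job 2: M1 done at 2, M2 done at 14
  Job 4: M1 done at 3, M2 done at 17
  Job 3: M1 done at 5, M2 done at 20
Makespan = 20

20


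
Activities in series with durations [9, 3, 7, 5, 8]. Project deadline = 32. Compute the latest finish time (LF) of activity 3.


LF(activity 3) = deadline - sum of successor durations
Successors: activities 4 through 5 with durations [5, 8]
Sum of successor durations = 13
LF = 32 - 13 = 19

19


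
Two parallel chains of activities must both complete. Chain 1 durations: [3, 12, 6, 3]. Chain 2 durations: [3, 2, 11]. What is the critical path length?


Path A total = 3 + 12 + 6 + 3 = 24
Path B total = 3 + 2 + 11 = 16
Critical path = longest path = max(24, 16) = 24

24


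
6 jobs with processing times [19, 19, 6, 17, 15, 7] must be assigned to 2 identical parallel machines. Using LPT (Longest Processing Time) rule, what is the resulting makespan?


Sort jobs in decreasing order (LPT): [19, 19, 17, 15, 7, 6]
Assign each job to the least loaded machine:
  Machine 1: jobs [19, 17, 6], load = 42
  Machine 2: jobs [19, 15, 7], load = 41
Makespan = max load = 42

42


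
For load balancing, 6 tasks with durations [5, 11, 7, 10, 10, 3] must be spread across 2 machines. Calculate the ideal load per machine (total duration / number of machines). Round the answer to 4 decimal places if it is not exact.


Total processing time = 5 + 11 + 7 + 10 + 10 + 3 = 46
Number of machines = 2
Ideal balanced load = 46 / 2 = 23.0

23.0


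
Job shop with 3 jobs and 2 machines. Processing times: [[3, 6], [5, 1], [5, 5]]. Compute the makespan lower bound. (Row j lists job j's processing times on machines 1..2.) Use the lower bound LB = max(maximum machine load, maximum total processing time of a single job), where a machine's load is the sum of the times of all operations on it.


Machine loads:
  Machine 1: 3 + 5 + 5 = 13
  Machine 2: 6 + 1 + 5 = 12
Max machine load = 13
Job totals:
  Job 1: 9
  Job 2: 6
  Job 3: 10
Max job total = 10
Lower bound = max(13, 10) = 13

13


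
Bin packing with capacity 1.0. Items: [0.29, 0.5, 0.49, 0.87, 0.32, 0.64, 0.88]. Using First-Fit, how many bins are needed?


Place items sequentially using First-Fit:
  Item 0.29 -> new Bin 1
  Item 0.5 -> Bin 1 (now 0.79)
  Item 0.49 -> new Bin 2
  Item 0.87 -> new Bin 3
  Item 0.32 -> Bin 2 (now 0.81)
  Item 0.64 -> new Bin 4
  Item 0.88 -> new Bin 5
Total bins used = 5

5


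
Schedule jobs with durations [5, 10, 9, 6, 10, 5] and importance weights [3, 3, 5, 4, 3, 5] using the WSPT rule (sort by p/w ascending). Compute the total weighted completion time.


Compute p/w ratios and sort ascending (WSPT): [(5, 5), (6, 4), (5, 3), (9, 5), (10, 3), (10, 3)]
Compute weighted completion times:
  Job (p=5,w=5): C=5, w*C=5*5=25
  Job (p=6,w=4): C=11, w*C=4*11=44
  Job (p=5,w=3): C=16, w*C=3*16=48
  Job (p=9,w=5): C=25, w*C=5*25=125
  Job (p=10,w=3): C=35, w*C=3*35=105
  Job (p=10,w=3): C=45, w*C=3*45=135
Total weighted completion time = 482

482


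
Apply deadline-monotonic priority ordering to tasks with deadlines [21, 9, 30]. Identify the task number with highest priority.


Sort tasks by relative deadline (ascending):
  Task 2: deadline = 9
  Task 1: deadline = 21
  Task 3: deadline = 30
Priority order (highest first): [2, 1, 3]
Highest priority task = 2

2


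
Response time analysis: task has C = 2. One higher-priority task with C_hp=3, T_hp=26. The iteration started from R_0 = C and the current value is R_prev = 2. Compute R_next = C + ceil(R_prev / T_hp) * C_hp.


R_next = C + ceil(R_prev / T_hp) * C_hp
ceil(2 / 26) = ceil(0.0769) = 1
Interference = 1 * 3 = 3
R_next = 2 + 3 = 5

5


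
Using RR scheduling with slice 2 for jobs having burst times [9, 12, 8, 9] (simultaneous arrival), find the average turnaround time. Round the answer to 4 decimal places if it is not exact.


Time quantum = 2
Execution trace:
  J1 runs 2 units, time = 2
  J2 runs 2 units, time = 4
  J3 runs 2 units, time = 6
  J4 runs 2 units, time = 8
  J1 runs 2 units, time = 10
  J2 runs 2 units, time = 12
  J3 runs 2 units, time = 14
  J4 runs 2 units, time = 16
  J1 runs 2 units, time = 18
  J2 runs 2 units, time = 20
  J3 runs 2 units, time = 22
  J4 runs 2 units, time = 24
  J1 runs 2 units, time = 26
  J2 runs 2 units, time = 28
  J3 runs 2 units, time = 30
  J4 runs 2 units, time = 32
  J1 runs 1 units, time = 33
  J2 runs 2 units, time = 35
  J4 runs 1 units, time = 36
  J2 runs 2 units, time = 38
Finish times: [33, 38, 30, 36]
Average turnaround = 137/4 = 34.25

34.25


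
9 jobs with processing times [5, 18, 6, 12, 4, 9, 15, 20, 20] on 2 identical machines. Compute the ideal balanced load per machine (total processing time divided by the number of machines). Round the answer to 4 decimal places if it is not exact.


Total processing time = 5 + 18 + 6 + 12 + 4 + 9 + 15 + 20 + 20 = 109
Number of machines = 2
Ideal balanced load = 109 / 2 = 54.5

54.5


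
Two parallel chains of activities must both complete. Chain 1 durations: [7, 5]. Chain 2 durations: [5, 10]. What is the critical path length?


Path A total = 7 + 5 = 12
Path B total = 5 + 10 = 15
Critical path = longest path = max(12, 15) = 15

15


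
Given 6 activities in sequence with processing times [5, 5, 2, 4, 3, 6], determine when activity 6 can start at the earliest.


Activity 6 starts after activities 1 through 5 complete.
Predecessor durations: [5, 5, 2, 4, 3]
ES = 5 + 5 + 2 + 4 + 3 = 19

19


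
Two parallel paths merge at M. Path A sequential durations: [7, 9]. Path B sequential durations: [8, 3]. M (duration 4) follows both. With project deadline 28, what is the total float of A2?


Forward pass: ES(A2) = sum of predecessors on chain A = 7
EF = ES + duration = 7 + 9 = 16
Backward pass: LF(M) = deadline = 28; LS(M) = 28 - 4 = 24
LF(A2) = LS(M) - sum(successors on chain A) = 24 - 0 = 24
LS = LF - duration = 24 - 9 = 15
Total float = LS - ES = 15 - 7 = 8

8


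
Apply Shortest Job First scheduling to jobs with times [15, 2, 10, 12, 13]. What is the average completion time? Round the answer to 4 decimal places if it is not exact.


SJF order (ascending): [2, 10, 12, 13, 15]
Completion times:
  Job 1: burst=2, C=2
  Job 2: burst=10, C=12
  Job 3: burst=12, C=24
  Job 4: burst=13, C=37
  Job 5: burst=15, C=52
Average completion = 127/5 = 25.4

25.4
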